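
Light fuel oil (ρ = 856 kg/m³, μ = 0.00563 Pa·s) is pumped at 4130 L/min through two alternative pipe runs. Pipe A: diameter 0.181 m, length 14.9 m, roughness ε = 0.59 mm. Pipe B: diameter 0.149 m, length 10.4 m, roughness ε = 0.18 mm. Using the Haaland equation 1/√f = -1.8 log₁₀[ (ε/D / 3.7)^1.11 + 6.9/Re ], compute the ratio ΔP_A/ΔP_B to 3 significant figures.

ΔP_A/ΔP_B ≈ 0.671

Pipe A: V = Q/A = 0.06883/0.02573 = 2.675 m/s; Re = 7.362e+04; ε/D = 0.00326; Haaland → f = 0.02833; ΔP_A = f(L/D)(ρV²/2) = 7142 Pa.
Pipe B: V = Q/A = 0.06883/0.01744 = 3.948 m/s; Re = 8.943e+04; ε/D = 0.00121; Haaland → f = 0.02287; ΔP_B = f(L/D)(ρV²/2) = 1.065e+04 Pa.
ΔP_A/ΔP_B = 7142/1.065e+04 = 0.671.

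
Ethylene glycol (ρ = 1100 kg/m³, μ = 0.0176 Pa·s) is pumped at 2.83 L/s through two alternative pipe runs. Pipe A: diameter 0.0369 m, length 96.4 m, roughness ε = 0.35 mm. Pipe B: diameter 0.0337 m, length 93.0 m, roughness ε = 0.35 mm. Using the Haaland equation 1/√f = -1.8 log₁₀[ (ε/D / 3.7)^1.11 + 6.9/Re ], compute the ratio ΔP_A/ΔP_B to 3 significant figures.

ΔP_A/ΔP_B ≈ 0.655

Pipe A: V = Q/A = 0.00283/0.001069 = 2.646 m/s; Re = 6103; ε/D = 0.00949; Haaland → f = 0.04534; ΔP_A = f(L/D)(ρV²/2) = 4.563e+05 Pa.
Pipe B: V = Q/A = 0.00283/0.000892 = 3.173 m/s; Re = 6683; ε/D = 0.0104; Haaland → f = 0.0456; ΔP_B = f(L/D)(ρV²/2) = 6.968e+05 Pa.
ΔP_A/ΔP_B = 4.563e+05/6.968e+05 = 0.655.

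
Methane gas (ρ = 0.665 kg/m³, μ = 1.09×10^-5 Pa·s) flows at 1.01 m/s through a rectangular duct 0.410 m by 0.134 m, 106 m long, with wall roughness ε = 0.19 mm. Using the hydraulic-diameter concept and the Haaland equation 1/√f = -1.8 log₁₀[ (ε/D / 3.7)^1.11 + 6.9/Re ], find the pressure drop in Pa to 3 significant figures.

Hydraulic diameter D_h = 4A/P = 4·(0.41·0.134)/(2·(0.41+0.134)) = 0.2198/1.088 = 0.202 m.
Re = ρVD_h/μ = 0.665·1.01·0.202/1.09e-05 = 1.245e+04.
ε/D_h = 0.00019/0.202 = 0.000941; Haaland gives 1/√f = -1.8 log₁₀[0.000102+0.000554] = 5.729, so f = 0.03047.
ΔP = f(L/D_h)(ρV²/2) = 0.03047·106/0.202·0.3392 = 5.424 Pa.

ΔP ≈ 5.42 Pa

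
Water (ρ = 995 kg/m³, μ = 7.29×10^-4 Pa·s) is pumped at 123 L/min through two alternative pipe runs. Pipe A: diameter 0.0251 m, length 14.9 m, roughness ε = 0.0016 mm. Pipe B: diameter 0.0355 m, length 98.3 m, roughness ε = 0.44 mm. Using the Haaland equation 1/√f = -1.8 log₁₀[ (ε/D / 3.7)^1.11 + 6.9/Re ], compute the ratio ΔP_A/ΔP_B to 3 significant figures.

Pipe A: V = Q/A = 0.00205/0.0004948 = 4.143 m/s; Re = 1.419e+05; ε/D = 6.37e-05; Haaland → f = 0.01693; ΔP_A = f(L/D)(ρV²/2) = 8.583e+04 Pa.
Pipe B: V = Q/A = 0.00205/0.0009898 = 2.071 m/s; Re = 1.004e+05; ε/D = 0.0124; Haaland → f = 0.04139; ΔP_B = f(L/D)(ρV²/2) = 2.446e+05 Pa.
ΔP_A/ΔP_B = 8.583e+04/2.446e+05 = 0.351.

ΔP_A/ΔP_B ≈ 0.351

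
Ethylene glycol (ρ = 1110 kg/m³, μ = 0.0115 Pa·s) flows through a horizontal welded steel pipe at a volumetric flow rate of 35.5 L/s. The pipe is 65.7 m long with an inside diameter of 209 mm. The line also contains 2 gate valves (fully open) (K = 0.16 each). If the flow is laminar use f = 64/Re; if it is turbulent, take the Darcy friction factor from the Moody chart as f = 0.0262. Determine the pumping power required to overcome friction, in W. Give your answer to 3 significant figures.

Q = 35.5 L/s = 35.5/1000 = 0.0355 m³/s.
Cross-sectional area A = πD²/4 = π(0.209)²/4 = 0.03431 m²; mean velocity V = Q/A = 0.0355/0.03431 = 1.035 m/s.
Reynolds number Re = ρVD/μ = 1110 · 1.035 · 0.209 / 0.0115 = 2.087e+04.
Re > 4000 → turbulent; use the Moody-chart value f = 0.0262.
Total minor-loss coefficient ΣK = 2·0.16 = 0.32.
ΔP = [f·L/D + ΣK]·(ρV²/2) = [0.0262·65.7/0.209 + 0.32]·(1110·1.035²/2) = [8.236 + 0.32]·594.3 = 5085 Pa.
Pumping power P = QΔP = 0.0355·5085 = 180.5 W = 181 W.

P ≈ 181 W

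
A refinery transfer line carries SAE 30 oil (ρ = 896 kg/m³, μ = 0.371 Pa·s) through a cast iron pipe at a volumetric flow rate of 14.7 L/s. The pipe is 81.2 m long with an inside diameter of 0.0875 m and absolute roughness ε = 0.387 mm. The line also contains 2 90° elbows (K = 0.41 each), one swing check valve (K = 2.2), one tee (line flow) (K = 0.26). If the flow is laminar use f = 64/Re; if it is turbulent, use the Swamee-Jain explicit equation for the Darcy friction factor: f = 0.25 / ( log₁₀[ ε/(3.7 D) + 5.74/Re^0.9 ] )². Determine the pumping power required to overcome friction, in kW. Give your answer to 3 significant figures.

P ≈ 4.65 kW

Q = 14.7 L/s = 14.7/1000 = 0.0147 m³/s.
Cross-sectional area A = πD²/4 = π(0.0875)²/4 = 0.006013 m²; mean velocity V = Q/A = 0.0147/0.006013 = 2.445 m/s.
Reynolds number Re = ρVD/μ = 896 · 2.445 · 0.0875 / 0.371 = 516.6.
Re < 2300 → laminar flow, so f = 64/Re = 64/516.6 = 0.1239 (the turbulent correlation is not needed).
Total minor-loss coefficient ΣK = 2·0.41 + 1·2.2 + 1·0.26 = 3.28.
ΔP = [f·L/D + ΣK]·(ρV²/2) = [0.1239·81.2/0.0875 + 3.28]·(896·2.445²/2) = [115 + 3.28]·2677 = 3.166e+05 Pa.
Pumping power P = QΔP = 0.0147·3.166e+05 = 4654 W = 4.65 kW.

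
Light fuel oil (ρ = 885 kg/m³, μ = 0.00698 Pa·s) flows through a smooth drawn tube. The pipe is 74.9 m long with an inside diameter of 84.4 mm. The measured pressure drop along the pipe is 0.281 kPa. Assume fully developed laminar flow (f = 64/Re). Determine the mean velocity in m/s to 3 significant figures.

For laminar flow, f = 64/Re with Re = ρVD/μ, so Darcy-Weisbach reduces to ΔP = 32μLV/D². Solving for V: V = ΔP·D²/(32μL) = 281·(0.0844)²/(32·0.00698·74.9) = 0.1196 m/s.
Check: Re = ρVD/μ = 885·0.1196·0.0844/0.00698 = 1280 < 2300, so the laminar assumption holds.

V ≈ 0.120 m/s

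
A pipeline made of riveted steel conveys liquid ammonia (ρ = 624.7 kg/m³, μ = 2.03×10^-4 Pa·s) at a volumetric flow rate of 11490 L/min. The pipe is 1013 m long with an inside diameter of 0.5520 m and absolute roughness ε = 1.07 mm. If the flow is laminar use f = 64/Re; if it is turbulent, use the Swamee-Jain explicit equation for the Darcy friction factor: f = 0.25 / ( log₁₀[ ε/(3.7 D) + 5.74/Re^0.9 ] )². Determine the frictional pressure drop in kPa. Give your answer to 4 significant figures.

ΔP ≈ 8.599 kPa

Q = 11490 L/min = 11490/60000 = 0.1915 m³/s.
Cross-sectional area A = πD²/4 = π(0.552)²/4 = 0.2393 m²; mean velocity V = Q/A = 0.1915/0.2393 = 0.8002 m/s.
Reynolds number Re = ρVD/μ = 624.7 · 0.8002 · 0.552 / 0.000203 = 1.359e+06.
Re > 4000 → turbulent. Relative roughness ε/D = 0.00107/0.552 = 0.00194. Swamee-Jain: f = 0.25/(log₁₀[0.00194/3.7 + 5.74/1.359e+06^0.9])² = 0.25/(log₁₀[0.000524 + 1.73e-05])² = 0.25/(-3.267)² = 0.02343.
Darcy-Weisbach: ΔP = f(L/D)(ρV²/2) = 0.02343·(1013/0.552)·(624.7·0.8002²/2) = 0.02343·1835·200 = 8599 Pa.
ΔP = 8599 Pa = 8.599 kPa.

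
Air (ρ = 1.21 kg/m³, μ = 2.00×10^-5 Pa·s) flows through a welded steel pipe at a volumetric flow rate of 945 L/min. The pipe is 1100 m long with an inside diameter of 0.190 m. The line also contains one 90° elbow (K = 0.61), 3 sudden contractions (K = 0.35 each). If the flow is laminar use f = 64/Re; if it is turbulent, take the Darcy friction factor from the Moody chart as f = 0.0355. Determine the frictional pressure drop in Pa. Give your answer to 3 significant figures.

ΔP ≈ 38.7 Pa

Q = 945 L/min = 945/60000 = 0.01575 m³/s.
Cross-sectional area A = πD²/4 = π(0.19)²/4 = 0.02835 m²; mean velocity V = Q/A = 0.01575/0.02835 = 0.5555 m/s.
Reynolds number Re = ρVD/μ = 1.21 · 0.5555 · 0.19 / 2e-05 = 6385.
Re > 4000 → turbulent; use the Moody-chart value f = 0.0355.
Total minor-loss coefficient ΣK = 1·0.61 + 3·0.35 = 1.66.
ΔP = [f·L/D + ΣK]·(ρV²/2) = [0.0355·1100/0.19 + 1.66]·(1.21·0.5555²/2) = [205.5 + 1.66]·0.1867 = 38.68 Pa.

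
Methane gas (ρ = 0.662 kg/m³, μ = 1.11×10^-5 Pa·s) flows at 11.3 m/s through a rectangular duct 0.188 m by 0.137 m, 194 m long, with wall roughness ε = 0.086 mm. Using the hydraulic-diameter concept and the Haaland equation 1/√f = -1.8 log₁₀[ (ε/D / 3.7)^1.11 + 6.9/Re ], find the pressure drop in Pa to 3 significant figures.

ΔP ≈ 1040 Pa

Hydraulic diameter D_h = 4A/P = 4·(0.188·0.137)/(2·(0.188+0.137)) = 0.103/0.65 = 0.1585 m.
Re = ρVD_h/μ = 0.662·11.3·0.1585/1.11e-05 = 1.068e+05.
ε/D_h = 8.6e-05/0.1585 = 0.000543; Haaland gives 1/√f = -1.8 log₁₀[5.55e-05+6.46e-05] = 7.057, so f = 0.02008.
ΔP = f(L/D_h)(ρV²/2) = 0.02008·194/0.1585·42.27 = 1039 Pa.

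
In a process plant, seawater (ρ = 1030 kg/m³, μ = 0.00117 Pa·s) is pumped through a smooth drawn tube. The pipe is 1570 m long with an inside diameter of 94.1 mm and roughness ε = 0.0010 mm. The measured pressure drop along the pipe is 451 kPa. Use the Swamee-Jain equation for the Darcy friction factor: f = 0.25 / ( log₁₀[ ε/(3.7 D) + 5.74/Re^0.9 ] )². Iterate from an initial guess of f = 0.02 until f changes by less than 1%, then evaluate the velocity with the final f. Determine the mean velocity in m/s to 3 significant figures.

Rearranging Darcy-Weisbach: V = √(2·ΔP·D/(f·L·ρ)). With ε/D = 1e-06/0.0941 = 1.06e-05, iterate starting from f = 0.02:
  f = 0.02 → V = √(2·4.51e+05·0.0941/(0.02·1570·1030)) = 1.62 m/s; Re = ρVD/μ = 1.342e+05; f → 0.01689
  f = 0.01689 → V = 1.763 m/s; Re = 1.46e+05; f → 0.01661
  f = 0.01661 → V = 1.778 m/s; Re = 1.473e+05; f → 0.01658
Converged (Δf/f < 1%). With the final f = 0.01658: V = √(2·4.51e+05·0.0941/(0.01658·1570·1030)) = 1.779 m/s.

V ≈ 1.78 m/s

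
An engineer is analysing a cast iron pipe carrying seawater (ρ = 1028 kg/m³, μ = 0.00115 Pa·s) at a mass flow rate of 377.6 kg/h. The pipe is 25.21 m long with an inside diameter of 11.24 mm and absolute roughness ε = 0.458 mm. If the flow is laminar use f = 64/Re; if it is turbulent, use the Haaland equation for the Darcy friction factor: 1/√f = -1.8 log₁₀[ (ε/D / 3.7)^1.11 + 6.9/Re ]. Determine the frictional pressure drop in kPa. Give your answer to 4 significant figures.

ṁ = 377.6 kg/h = 377.6/3600 = 0.1049 kg/s.
A = πD²/4 = π(0.01124)²/4 = 9.923e-05 m²; mean velocity V = ṁ/(ρA) = 0.1049/(1028 · 9.923e-05) = 1.028 m/s.
Reynolds number Re = ρVD/μ = 1028 · 1.028 · 0.01124 / 0.00115 = 1.033e+04.
Re > 4000 → turbulent. Relative roughness ε/D = 0.000458/0.01124 = 0.0407. Haaland: 1/√f = -1.8 log₁₀[(0.0407/3.7)^1.11 + 6.9/1.033e+04] = -1.8 log₁₀[0.00671 + 0.000668] = 3.838, so f = 0.06788.
Darcy-Weisbach: ΔP = f(L/D)(ρV²/2) = 0.06788·(25.21/0.01124)·(1028·1.028²/2) = 0.06788·2243·543.5 = 8.275e+04 Pa.
ΔP = 8.275e+04 Pa = 82.75 kPa.

ΔP ≈ 82.75 kPa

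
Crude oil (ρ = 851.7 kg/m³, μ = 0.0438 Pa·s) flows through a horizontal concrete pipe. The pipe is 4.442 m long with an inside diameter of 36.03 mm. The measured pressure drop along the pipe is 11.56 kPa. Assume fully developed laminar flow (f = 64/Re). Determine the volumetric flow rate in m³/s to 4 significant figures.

Q ≈ 0.002458 m³/s

For laminar flow, f = 64/Re with Re = ρVD/μ, so Darcy-Weisbach reduces to ΔP = 32μLV/D². Solving for V: V = ΔP·D²/(32μL) = 1.156e+04·(0.03603)²/(32·0.0438·4.442) = 2.41 m/s.
Check: Re = ρVD/μ = 851.7·2.41·0.03603/0.0438 = 1689 < 2300, so the laminar assumption holds.
Q = V·A = 2.41·(π/4·0.03603²) = 0.002458 m³/s = 0.002458 m³/s.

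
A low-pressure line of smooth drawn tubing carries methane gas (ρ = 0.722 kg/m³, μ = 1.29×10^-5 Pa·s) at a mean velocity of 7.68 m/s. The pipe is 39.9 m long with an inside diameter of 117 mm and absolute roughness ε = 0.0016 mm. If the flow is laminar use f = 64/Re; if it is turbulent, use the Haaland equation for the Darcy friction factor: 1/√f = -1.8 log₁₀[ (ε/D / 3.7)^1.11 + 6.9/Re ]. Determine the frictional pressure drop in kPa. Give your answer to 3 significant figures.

ΔP ≈ 0.150 kPa

Reynolds number Re = ρVD/μ = 0.722 · 7.68 · 0.117 / 1.29e-05 = 5.029e+04.
Re > 4000 → turbulent. Relative roughness ε/D = 1.6e-06/0.117 = 1.37e-05. Haaland: 1/√f = -1.8 log₁₀[(1.37e-05/3.7)^1.11 + 6.9/5.029e+04] = -1.8 log₁₀[9.34e-07 + 0.000137] = 6.947, so f = 0.02072.
Darcy-Weisbach: ΔP = f(L/D)(ρV²/2) = 0.02072·(39.9/0.117)·(0.722·7.68²/2) = 0.02072·341·21.29 = 150.4 Pa.
ΔP = 150.4 Pa = 0.150 kPa.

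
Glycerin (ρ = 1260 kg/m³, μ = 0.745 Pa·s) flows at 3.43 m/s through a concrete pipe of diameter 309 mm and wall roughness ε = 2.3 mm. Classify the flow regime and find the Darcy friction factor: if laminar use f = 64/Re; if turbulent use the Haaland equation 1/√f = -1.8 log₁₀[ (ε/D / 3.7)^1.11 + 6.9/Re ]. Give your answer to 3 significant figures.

Re = ρVD/μ = 1260·3.43·0.309/0.745 = 1793.
Re < 2300 → laminar, so f = 64/Re = 0.0357 (roughness is irrelevant in laminar flow).

f ≈ 0.0357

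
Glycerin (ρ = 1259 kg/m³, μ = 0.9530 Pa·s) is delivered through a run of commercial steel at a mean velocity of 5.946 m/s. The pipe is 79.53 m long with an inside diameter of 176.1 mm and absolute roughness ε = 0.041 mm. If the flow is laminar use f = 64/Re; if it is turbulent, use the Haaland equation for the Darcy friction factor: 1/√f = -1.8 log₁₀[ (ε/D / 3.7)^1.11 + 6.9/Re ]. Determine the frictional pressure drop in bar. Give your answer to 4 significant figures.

ΔP ≈ 4.650 bar

Reynolds number Re = ρVD/μ = 1259 · 5.946 · 0.1761 / 0.953 = 1383.
Re < 2300 → laminar flow, so f = 64/Re = 64/1383 = 0.04627 (the turbulent correlation is not needed).
Darcy-Weisbach: ΔP = f(L/D)(ρV²/2) = 0.04627·(79.53/0.1761)·(1259·5.946²/2) = 0.04627·451.6·2.226e+04 = 4.65e+05 Pa.
ΔP = 4.65e+05 Pa = 4.650 bar.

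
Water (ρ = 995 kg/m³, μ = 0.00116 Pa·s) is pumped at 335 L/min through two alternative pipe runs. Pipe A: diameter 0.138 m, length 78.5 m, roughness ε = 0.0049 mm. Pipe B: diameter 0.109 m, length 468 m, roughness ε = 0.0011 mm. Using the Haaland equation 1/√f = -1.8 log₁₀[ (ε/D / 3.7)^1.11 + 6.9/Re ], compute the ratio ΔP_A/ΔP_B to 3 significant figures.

Pipe A: V = Q/A = 0.005583/0.01496 = 0.3733 m/s; Re = 4.419e+04; ε/D = 3.55e-05; Haaland → f = 0.02139; ΔP_A = f(L/D)(ρV²/2) = 843.3 Pa.
Pipe B: V = Q/A = 0.005583/0.009331 = 0.5983 m/s; Re = 5.594e+04; ε/D = 1.01e-05; Haaland → f = 0.02022; ΔP_B = f(L/D)(ρV²/2) = 1.547e+04 Pa.
ΔP_A/ΔP_B = 843.3/1.547e+04 = 0.0545.

ΔP_A/ΔP_B ≈ 0.0545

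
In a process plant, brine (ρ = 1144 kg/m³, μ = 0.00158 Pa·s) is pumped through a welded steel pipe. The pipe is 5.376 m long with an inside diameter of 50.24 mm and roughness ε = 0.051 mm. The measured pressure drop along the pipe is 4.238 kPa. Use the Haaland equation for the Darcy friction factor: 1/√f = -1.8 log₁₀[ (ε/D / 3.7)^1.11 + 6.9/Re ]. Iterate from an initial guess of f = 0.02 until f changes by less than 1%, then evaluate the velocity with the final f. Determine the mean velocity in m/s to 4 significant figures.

Rearranging Darcy-Weisbach: V = √(2·ΔP·D/(f·L·ρ)). With ε/D = 5.1e-05/0.05024 = 0.00102, iterate starting from f = 0.02:
  f = 0.02 → V = √(2·4238·0.05024/(0.02·5.376·1144)) = 1.861 m/s; Re = ρVD/μ = 6.768e+04; f → 0.0229
  f = 0.0229 → V = 1.739 m/s; Re = 6.325e+04; f → 0.02308
Converged (Δf/f < 1%). With the final f = 0.02308: V = √(2·4238·0.05024/(0.02308·5.376·1144)) = 1.732 m/s.

V ≈ 1.732 m/s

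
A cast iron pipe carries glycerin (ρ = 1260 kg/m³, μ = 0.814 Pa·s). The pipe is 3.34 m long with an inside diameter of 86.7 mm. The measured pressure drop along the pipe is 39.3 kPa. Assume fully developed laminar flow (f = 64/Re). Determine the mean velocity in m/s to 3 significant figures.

For laminar flow, f = 64/Re with Re = ρVD/μ, so Darcy-Weisbach reduces to ΔP = 32μLV/D². Solving for V: V = ΔP·D²/(32μL) = 3.93e+04·(0.0867)²/(32·0.814·3.34) = 3.396 m/s.
Check: Re = ρVD/μ = 1260·3.396·0.0867/0.814 = 455.7 < 2300, so the laminar assumption holds.

V ≈ 3.40 m/s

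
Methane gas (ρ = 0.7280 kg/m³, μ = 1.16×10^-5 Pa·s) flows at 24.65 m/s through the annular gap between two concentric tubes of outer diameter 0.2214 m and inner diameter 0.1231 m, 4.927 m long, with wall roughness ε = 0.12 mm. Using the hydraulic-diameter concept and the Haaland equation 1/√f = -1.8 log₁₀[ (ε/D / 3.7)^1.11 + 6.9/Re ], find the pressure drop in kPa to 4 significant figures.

Hydraulic diameter D_h = 4A/P = D_o - D_i = 0.2214 - 0.1231 = 0.0983 m.
Re = ρVD_h/μ = 0.728·24.65·0.0983/1.16e-05 = 1.521e+05.
ε/D_h = 0.00012/0.0983 = 0.00122; Haaland gives 1/√f = -1.8 log₁₀[0.000137+4.54e-05] = 6.732, so f = 0.02207.
ΔP = f(L/D_h)(ρV²/2) = 0.02207·4.927/0.0983·221.2 = 244.6 Pa.
ΔP = 0.2446 kPa.

ΔP ≈ 0.2446 kPa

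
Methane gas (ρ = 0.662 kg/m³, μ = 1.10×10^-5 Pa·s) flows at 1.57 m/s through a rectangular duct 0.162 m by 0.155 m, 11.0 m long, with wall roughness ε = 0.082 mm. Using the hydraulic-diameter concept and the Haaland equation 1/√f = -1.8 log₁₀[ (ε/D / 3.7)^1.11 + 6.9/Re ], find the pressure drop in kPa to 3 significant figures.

ΔP ≈ 0.00162 kPa

Hydraulic diameter D_h = 4A/P = 4·(0.162·0.155)/(2·(0.162+0.155)) = 0.1004/0.634 = 0.1584 m.
Re = ρVD_h/μ = 0.662·1.57·0.1584/1.1e-05 = 1.497e+04.
ε/D_h = 8.2e-05/0.1584 = 0.000518; Haaland gives 1/√f = -1.8 log₁₀[5.27e-05+0.000461] = 5.921, so f = 0.02853.
ΔP = f(L/D_h)(ρV²/2) = 0.02853·11/0.1584·0.8159 = 1.616 Pa.
ΔP = 0.00162 kPa.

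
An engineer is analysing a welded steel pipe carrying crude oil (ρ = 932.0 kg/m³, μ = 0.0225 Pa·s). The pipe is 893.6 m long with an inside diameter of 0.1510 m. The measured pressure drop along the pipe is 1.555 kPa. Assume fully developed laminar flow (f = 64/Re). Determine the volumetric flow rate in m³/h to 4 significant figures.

Q ≈ 3.553 m³/h

For laminar flow, f = 64/Re with Re = ρVD/μ, so Darcy-Weisbach reduces to ΔP = 32μLV/D². Solving for V: V = ΔP·D²/(32μL) = 1555·(0.151)²/(32·0.0225·893.6) = 0.05511 m/s.
Check: Re = ρVD/μ = 932·0.05511·0.151/0.0225 = 344.7 < 2300, so the laminar assumption holds.
Q = V·A = 0.05511·(π/4·0.151²) = 0.0009869 m³/s = 3.553 m³/h.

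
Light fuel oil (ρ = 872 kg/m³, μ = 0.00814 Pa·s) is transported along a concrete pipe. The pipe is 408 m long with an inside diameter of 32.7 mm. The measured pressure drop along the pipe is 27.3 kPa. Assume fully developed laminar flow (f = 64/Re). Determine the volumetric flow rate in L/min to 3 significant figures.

Q ≈ 13.8 L/min

For laminar flow, f = 64/Re with Re = ρVD/μ, so Darcy-Weisbach reduces to ΔP = 32μLV/D². Solving for V: V = ΔP·D²/(32μL) = 2.73e+04·(0.0327)²/(32·0.00814·408) = 0.2747 m/s.
Check: Re = ρVD/μ = 872·0.2747·0.0327/0.00814 = 962.2 < 2300, so the laminar assumption holds.
Q = V·A = 0.2747·(π/4·0.0327²) = 0.0002307 m³/s = 13.8 L/min.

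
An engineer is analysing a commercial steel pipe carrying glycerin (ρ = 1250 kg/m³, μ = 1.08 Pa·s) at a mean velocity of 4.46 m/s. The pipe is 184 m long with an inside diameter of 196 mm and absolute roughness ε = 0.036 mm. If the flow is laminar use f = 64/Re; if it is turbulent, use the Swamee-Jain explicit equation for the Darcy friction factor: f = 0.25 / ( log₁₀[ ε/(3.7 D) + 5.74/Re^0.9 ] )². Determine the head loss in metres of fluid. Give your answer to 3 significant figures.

h_f ≈ 60.2 m

Reynolds number Re = ρVD/μ = 1250 · 4.46 · 0.196 / 1.08 = 1012.
Re < 2300 → laminar flow, so f = 64/Re = 64/1012 = 0.06326 (the turbulent correlation is not needed).
Darcy-Weisbach: ΔP = f(L/D)(ρV²/2) = 0.06326·(184/0.196)·(1250·4.46²/2) = 0.06326·938.8·1.243e+04 = 7.383e+05 Pa.
Head loss h_f = ΔP/(ρg) = 7.383e+05/(1250·9.81) = 60.2 m.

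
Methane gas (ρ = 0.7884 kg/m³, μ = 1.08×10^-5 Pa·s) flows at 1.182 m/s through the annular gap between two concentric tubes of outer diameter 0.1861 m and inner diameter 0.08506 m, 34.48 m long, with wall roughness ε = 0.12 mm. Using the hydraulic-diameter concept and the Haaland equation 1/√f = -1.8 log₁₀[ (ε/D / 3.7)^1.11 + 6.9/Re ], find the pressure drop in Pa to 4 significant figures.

Hydraulic diameter D_h = 4A/P = D_o - D_i = 0.1861 - 0.08506 = 0.101 m.
Re = ρVD_h/μ = 0.7884·1.182·0.101/1.08e-05 = 8718.
ε/D_h = 0.00012/0.101 = 0.00119; Haaland gives 1/√f = -1.8 log₁₀[0.000132+0.000791] = 5.462, so f = 0.03352.
ΔP = f(L/D_h)(ρV²/2) = 0.03352·34.48/0.101·0.5507 = 6.3 Pa.

ΔP ≈ 6.300 Pa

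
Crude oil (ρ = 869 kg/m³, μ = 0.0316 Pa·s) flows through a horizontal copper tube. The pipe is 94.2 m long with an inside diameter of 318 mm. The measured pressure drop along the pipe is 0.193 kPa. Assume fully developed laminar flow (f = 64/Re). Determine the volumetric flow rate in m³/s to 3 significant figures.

For laminar flow, f = 64/Re with Re = ρVD/μ, so Darcy-Weisbach reduces to ΔP = 32μLV/D². Solving for V: V = ΔP·D²/(32μL) = 193·(0.318)²/(32·0.0316·94.2) = 0.2049 m/s.
Check: Re = ρVD/μ = 869·0.2049·0.318/0.0316 = 1792 < 2300, so the laminar assumption holds.
Q = V·A = 0.2049·(π/4·0.318²) = 0.01627 m³/s = 0.0163 m³/s.

Q ≈ 0.0163 m³/s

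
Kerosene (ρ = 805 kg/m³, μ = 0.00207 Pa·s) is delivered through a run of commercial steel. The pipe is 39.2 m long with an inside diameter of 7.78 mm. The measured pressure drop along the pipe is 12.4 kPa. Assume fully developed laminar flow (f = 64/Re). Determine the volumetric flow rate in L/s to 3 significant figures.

For laminar flow, f = 64/Re with Re = ρVD/μ, so Darcy-Weisbach reduces to ΔP = 32μLV/D². Solving for V: V = ΔP·D²/(32μL) = 1.24e+04·(0.00778)²/(32·0.00207·39.2) = 0.2891 m/s.
Check: Re = ρVD/μ = 805·0.2891·0.00778/0.00207 = 874.5 < 2300, so the laminar assumption holds.
Q = V·A = 0.2891·(π/4·0.00778²) = 1.374e-05 m³/s = 0.0137 L/s.

Q ≈ 0.0137 L/s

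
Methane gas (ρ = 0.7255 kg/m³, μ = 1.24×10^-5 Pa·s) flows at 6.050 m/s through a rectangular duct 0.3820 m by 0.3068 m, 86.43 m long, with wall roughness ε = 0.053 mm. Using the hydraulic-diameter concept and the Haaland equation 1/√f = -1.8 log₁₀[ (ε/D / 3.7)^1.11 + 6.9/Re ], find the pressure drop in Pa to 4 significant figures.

ΔP ≈ 60.50 Pa

Hydraulic diameter D_h = 4A/P = 4·(0.382·0.3068)/(2·(0.382+0.3068)) = 0.4688/1.378 = 0.3403 m.
Re = ρVD_h/μ = 0.7255·6.05·0.3403/1.24e-05 = 1.205e+05.
ε/D_h = 5.3e-05/0.3403 = 0.000156; Haaland gives 1/√f = -1.8 log₁₀[1.39e-05+5.73e-05] = 7.466, so f = 0.01794.
ΔP = f(L/D_h)(ρV²/2) = 0.01794·86.43/0.3403·13.28 = 60.5 Pa.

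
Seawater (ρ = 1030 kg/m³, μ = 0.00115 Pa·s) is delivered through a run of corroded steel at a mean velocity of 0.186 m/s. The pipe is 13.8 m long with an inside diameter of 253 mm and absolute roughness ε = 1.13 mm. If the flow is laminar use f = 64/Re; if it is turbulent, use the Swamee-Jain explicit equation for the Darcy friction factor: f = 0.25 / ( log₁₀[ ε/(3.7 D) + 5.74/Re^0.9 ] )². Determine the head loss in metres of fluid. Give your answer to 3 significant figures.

Reynolds number Re = ρVD/μ = 1030 · 0.186 · 0.253 / 0.00115 = 4.215e+04.
Re > 4000 → turbulent. Relative roughness ε/D = 0.00113/0.253 = 0.00447. Swamee-Jain: f = 0.25/(log₁₀[0.00447/3.7 + 5.74/4.215e+04^0.9])² = 0.25/(log₁₀[0.00121 + 0.000395])² = 0.25/(-2.795)² = 0.032.
Darcy-Weisbach: ΔP = f(L/D)(ρV²/2) = 0.032·(13.8/0.253)·(1030·0.186²/2) = 0.032·54.55·17.82 = 31.09 Pa.
Head loss h_f = ΔP/(ρg) = 31.09/(1030·9.81) = 0.00308 m.

h_f ≈ 0.00308 m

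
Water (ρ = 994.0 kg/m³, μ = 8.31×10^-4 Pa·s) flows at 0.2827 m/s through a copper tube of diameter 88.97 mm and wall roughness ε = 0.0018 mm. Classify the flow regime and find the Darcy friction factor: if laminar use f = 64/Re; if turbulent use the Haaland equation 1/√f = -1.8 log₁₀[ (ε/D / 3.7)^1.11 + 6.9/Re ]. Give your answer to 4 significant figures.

f ≈ 0.02334

Re = ρVD/μ = 994·0.2827·0.08897/0.000831 = 3.009e+04.
Re > 4000 → turbulent. ε/D = 1.8e-06/0.08897 = 2.02e-05; Haaland: 1/√f = -1.8 log₁₀[1.44e-06 + 0.000229] = 6.546, so f = 0.02334.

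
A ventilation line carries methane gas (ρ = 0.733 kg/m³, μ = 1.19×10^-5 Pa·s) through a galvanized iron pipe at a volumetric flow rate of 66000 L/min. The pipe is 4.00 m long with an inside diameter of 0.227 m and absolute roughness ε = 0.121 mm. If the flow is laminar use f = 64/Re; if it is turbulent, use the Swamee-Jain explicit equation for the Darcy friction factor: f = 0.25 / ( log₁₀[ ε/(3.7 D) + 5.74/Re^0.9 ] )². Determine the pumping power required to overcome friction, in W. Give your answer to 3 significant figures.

Q = 66000 L/min = 66000/60000 = 1.1 m³/s.
Cross-sectional area A = πD²/4 = π(0.227)²/4 = 0.04047 m²; mean velocity V = Q/A = 1.1/0.04047 = 27.18 m/s.
Reynolds number Re = ρVD/μ = 0.733 · 27.18 · 0.227 / 1.19e-05 = 3.8e+05.
Re > 4000 → turbulent. Relative roughness ε/D = 0.000121/0.227 = 0.000533. Swamee-Jain: f = 0.25/(log₁₀[0.000533/3.7 + 5.74/3.8e+05^0.9])² = 0.25/(log₁₀[0.000144 + 5.46e-05])² = 0.25/(-3.702)² = 0.01824.
Darcy-Weisbach: ΔP = f(L/D)(ρV²/2) = 0.01824·(4/0.227)·(0.733·27.18²/2) = 0.01824·17.62·270.8 = 87.04 Pa.
Pumping power P = QΔP = 1.1·87.04 = 95.74 W = 95.7 W.

P ≈ 95.7 W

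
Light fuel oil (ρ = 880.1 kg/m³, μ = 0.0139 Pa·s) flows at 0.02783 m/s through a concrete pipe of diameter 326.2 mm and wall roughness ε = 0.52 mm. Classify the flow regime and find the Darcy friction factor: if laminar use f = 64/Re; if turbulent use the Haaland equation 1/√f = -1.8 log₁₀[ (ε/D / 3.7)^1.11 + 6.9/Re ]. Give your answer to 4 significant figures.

Re = ρVD/μ = 880.1·0.02783·0.3262/0.0139 = 574.8.
Re < 2300 → laminar, so f = 64/Re = 0.1113 (roughness is irrelevant in laminar flow).

f ≈ 0.1113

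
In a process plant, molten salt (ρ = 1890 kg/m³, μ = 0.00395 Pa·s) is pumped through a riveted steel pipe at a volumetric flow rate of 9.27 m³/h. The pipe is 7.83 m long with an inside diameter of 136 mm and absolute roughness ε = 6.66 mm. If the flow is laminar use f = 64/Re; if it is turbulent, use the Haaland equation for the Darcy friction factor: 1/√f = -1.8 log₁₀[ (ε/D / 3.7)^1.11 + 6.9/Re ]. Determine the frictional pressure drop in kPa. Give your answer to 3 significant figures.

ΔP ≈ 0.125 kPa

Q = 9.27 m³/h = 9.27/3600 = 0.002575 m³/s.
Cross-sectional area A = πD²/4 = π(0.136)²/4 = 0.01453 m²; mean velocity V = Q/A = 0.002575/0.01453 = 0.1773 m/s.
Reynolds number Re = ρVD/μ = 1890 · 0.1773 · 0.136 / 0.00395 = 1.153e+04.
Re > 4000 → turbulent. Relative roughness ε/D = 0.00666/0.136 = 0.049. Haaland: 1/√f = -1.8 log₁₀[(0.049/3.7)^1.11 + 6.9/1.153e+04] = -1.8 log₁₀[0.00822 + 0.000598] = 3.698, so f = 0.07313.
Darcy-Weisbach: ΔP = f(L/D)(ρV²/2) = 0.07313·(7.83/0.136)·(1890·0.1773²/2) = 0.07313·57.57·29.69 = 125 Pa.
ΔP = 125 Pa = 0.125 kPa.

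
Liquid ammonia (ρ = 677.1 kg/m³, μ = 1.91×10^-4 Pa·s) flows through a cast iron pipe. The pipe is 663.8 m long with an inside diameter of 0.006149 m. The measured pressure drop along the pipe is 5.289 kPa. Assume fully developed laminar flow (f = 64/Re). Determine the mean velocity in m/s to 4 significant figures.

For laminar flow, f = 64/Re with Re = ρVD/μ, so Darcy-Weisbach reduces to ΔP = 32μLV/D². Solving for V: V = ΔP·D²/(32μL) = 5289·(0.006149)²/(32·0.000191·663.8) = 0.04929 m/s.
Check: Re = ρVD/μ = 677.1·0.04929·0.006149/0.000191 = 1074 < 2300, so the laminar assumption holds.

V ≈ 0.04929 m/s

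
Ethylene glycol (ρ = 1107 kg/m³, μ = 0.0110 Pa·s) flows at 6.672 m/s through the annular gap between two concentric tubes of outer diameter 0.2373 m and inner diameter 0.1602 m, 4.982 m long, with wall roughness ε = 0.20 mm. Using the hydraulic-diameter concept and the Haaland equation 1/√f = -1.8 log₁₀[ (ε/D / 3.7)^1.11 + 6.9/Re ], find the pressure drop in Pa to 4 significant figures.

ΔP ≈ 43840 Pa

Hydraulic diameter D_h = 4A/P = D_o - D_i = 0.2373 - 0.1602 = 0.0771 m.
Re = ρVD_h/μ = 1107·6.672·0.0771/0.011 = 5.177e+04.
ε/D_h = 0.0002/0.0771 = 0.00259; Haaland gives 1/√f = -1.8 log₁₀[0.000315+0.000133] = 6.027, so f = 0.02753.
ΔP = f(L/D_h)(ρV²/2) = 0.02753·4.982/0.0771·2.464e+04 = 4.384e+04 Pa.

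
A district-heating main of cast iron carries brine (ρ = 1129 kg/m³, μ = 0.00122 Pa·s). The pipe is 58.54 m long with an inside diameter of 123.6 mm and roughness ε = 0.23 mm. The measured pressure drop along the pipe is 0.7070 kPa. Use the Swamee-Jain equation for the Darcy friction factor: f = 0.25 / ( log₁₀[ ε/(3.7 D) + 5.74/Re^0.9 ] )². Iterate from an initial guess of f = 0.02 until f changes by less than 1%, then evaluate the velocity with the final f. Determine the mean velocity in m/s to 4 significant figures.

V ≈ 0.3102 m/s

Rearranging Darcy-Weisbach: V = √(2·ΔP·D/(f·L·ρ)). With ε/D = 0.00023/0.1236 = 0.00186, iterate starting from f = 0.02:
  f = 0.02 → V = √(2·707·0.1236/(0.02·58.54·1129)) = 0.3636 m/s; Re = ρVD/μ = 4.159e+04; f → 0.02697
  f = 0.02697 → V = 0.3131 m/s; Re = 3.581e+04; f → 0.02745
  f = 0.02745 → V = 0.3103 m/s; Re = 3.55e+04; f → 0.02748
Converged (Δf/f < 1%). With the final f = 0.02748: V = √(2·707·0.1236/(0.02748·58.54·1129)) = 0.3102 m/s.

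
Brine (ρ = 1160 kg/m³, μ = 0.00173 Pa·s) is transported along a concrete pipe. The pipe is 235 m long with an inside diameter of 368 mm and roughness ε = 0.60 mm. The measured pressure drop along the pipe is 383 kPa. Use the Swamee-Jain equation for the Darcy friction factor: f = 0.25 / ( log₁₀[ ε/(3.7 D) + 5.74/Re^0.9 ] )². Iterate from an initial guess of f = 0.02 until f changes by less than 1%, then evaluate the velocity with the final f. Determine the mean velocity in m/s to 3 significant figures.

Rearranging Darcy-Weisbach: V = √(2·ΔP·D/(f·L·ρ)). With ε/D = 0.0006/0.368 = 0.00163, iterate starting from f = 0.02:
  f = 0.02 → V = √(2·3.83e+05·0.368/(0.02·235·1160)) = 7.191 m/s; Re = ρVD/μ = 1.774e+06; f → 0.02237
  f = 0.02237 → V = 6.798 m/s; Re = 1.677e+06; f → 0.02238
Converged (Δf/f < 1%). With the final f = 0.02238: V = √(2·3.83e+05·0.368/(0.02238·235·1160)) = 6.797 m/s.

V ≈ 6.80 m/s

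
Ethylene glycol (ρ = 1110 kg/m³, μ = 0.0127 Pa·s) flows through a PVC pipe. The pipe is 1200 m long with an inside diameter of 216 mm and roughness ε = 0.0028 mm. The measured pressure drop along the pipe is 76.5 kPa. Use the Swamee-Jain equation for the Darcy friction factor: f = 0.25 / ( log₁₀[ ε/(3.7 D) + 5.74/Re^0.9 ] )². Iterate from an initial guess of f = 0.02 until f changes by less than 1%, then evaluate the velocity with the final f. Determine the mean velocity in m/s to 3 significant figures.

Rearranging Darcy-Weisbach: V = √(2·ΔP·D/(f·L·ρ)). With ε/D = 2.8e-06/0.216 = 1.3e-05, iterate starting from f = 0.02:
  f = 0.02 → V = √(2·7.65e+04·0.216/(0.02·1200·1110)) = 1.114 m/s; Re = ρVD/μ = 2.103e+04; f → 0.02553
  f = 0.02553 → V = 0.9859 m/s; Re = 1.861e+04; f → 0.02632
  f = 0.02632 → V = 0.9709 m/s; Re = 1.833e+04; f → 0.02642
Converged (Δf/f < 1%). With the final f = 0.02642: V = √(2·7.65e+04·0.216/(0.02642·1200·1110)) = 0.9691 m/s.

V ≈ 0.969 m/s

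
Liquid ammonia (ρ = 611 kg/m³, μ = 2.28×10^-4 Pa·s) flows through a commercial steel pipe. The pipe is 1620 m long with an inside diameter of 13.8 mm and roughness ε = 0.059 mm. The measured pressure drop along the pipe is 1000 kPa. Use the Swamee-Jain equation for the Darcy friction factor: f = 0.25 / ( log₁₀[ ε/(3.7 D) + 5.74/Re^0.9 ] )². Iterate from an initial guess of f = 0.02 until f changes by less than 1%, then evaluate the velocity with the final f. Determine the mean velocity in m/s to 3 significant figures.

Rearranging Darcy-Weisbach: V = √(2·ΔP·D/(f·L·ρ)). With ε/D = 5.9e-05/0.0138 = 0.00428, iterate starting from f = 0.02:
  f = 0.02 → V = √(2·1e+06·0.0138/(0.02·1620·611)) = 1.181 m/s; Re = ρVD/μ = 4.367e+04; f → 0.03159
  f = 0.03159 → V = 0.9395 m/s; Re = 3.474e+04; f → 0.03214
  f = 0.03214 → V = 0.9314 m/s; Re = 3.445e+04; f → 0.03216
Converged (Δf/f < 1%). With the final f = 0.03216: V = √(2·1e+06·0.0138/(0.03216·1620·611)) = 0.9311 m/s.

V ≈ 0.931 m/s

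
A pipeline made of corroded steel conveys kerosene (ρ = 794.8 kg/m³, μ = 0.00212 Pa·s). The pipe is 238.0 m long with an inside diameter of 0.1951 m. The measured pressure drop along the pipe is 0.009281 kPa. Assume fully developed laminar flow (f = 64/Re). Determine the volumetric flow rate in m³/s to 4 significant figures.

For laminar flow, f = 64/Re with Re = ρVD/μ, so Darcy-Weisbach reduces to ΔP = 32μLV/D². Solving for V: V = ΔP·D²/(32μL) = 9.281·(0.1951)²/(32·0.00212·238) = 0.02188 m/s.
Check: Re = ρVD/μ = 794.8·0.02188·0.1951/0.00212 = 1600 < 2300, so the laminar assumption holds.
Q = V·A = 0.02188·(π/4·0.1951²) = 0.0006541 m³/s = 6.541×10^-4 m³/s.

Q ≈ 6.541×10^-4 m³/s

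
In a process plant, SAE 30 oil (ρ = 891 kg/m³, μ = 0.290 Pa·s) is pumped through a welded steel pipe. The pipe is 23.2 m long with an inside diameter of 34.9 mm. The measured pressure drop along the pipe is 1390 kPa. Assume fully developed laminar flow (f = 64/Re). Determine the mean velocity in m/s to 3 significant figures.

For laminar flow, f = 64/Re with Re = ρVD/μ, so Darcy-Weisbach reduces to ΔP = 32μLV/D². Solving for V: V = ΔP·D²/(32μL) = 1.39e+06·(0.0349)²/(32·0.29·23.2) = 7.864 m/s.
Check: Re = ρVD/μ = 891·7.864·0.0349/0.29 = 843.2 < 2300, so the laminar assumption holds.

V ≈ 7.86 m/s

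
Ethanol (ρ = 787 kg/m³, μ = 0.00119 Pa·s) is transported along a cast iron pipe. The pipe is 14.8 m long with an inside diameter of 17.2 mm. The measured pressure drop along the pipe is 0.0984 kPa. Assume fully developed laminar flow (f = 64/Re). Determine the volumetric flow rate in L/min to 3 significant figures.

For laminar flow, f = 64/Re with Re = ρVD/μ, so Darcy-Weisbach reduces to ΔP = 32μLV/D². Solving for V: V = ΔP·D²/(32μL) = 98.4·(0.0172)²/(32·0.00119·14.8) = 0.05165 m/s.
Check: Re = ρVD/μ = 787·0.05165·0.0172/0.00119 = 587.6 < 2300, so the laminar assumption holds.
Q = V·A = 0.05165·(π/4·0.0172²) = 1.2e-05 m³/s = 0.720 L/min.

Q ≈ 0.720 L/min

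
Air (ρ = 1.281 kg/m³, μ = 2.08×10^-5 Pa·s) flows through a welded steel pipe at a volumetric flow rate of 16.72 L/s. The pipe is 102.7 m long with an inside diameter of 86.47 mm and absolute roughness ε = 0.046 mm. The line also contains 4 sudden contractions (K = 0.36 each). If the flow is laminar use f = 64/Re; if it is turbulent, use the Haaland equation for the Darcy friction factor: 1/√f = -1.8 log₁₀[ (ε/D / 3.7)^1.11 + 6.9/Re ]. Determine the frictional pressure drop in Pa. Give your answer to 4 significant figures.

ΔP ≈ 183.0 Pa

Q = 16.72 L/s = 16.72/1000 = 0.01672 m³/s.
Cross-sectional area A = πD²/4 = π(0.08647)²/4 = 0.005872 m²; mean velocity V = Q/A = 0.01672/0.005872 = 2.847 m/s.
Reynolds number Re = ρVD/μ = 1.281 · 2.847 · 0.08647 / 2.08e-05 = 1.516e+04.
Re > 4000 → turbulent. Relative roughness ε/D = 4.6e-05/0.08647 = 0.000532. Haaland: 1/√f = -1.8 log₁₀[(0.000532/3.7)^1.11 + 6.9/1.516e+04] = -1.8 log₁₀[5.43e-05 + 0.000455] = 5.927, so f = 0.02846.
Total minor-loss coefficient ΣK = 4·0.36 = 1.44.
ΔP = [f·L/D + ΣK]·(ρV²/2) = [0.02846·102.7/0.08647 + 1.44]·(1.281·2.847²/2) = [33.81 + 1.44]·5.192 = 183 Pa.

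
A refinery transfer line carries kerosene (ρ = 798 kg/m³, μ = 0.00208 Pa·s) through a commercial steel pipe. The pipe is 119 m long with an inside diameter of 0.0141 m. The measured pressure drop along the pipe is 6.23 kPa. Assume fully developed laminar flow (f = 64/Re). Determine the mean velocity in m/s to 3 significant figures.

V ≈ 0.156 m/s

For laminar flow, f = 64/Re with Re = ρVD/μ, so Darcy-Weisbach reduces to ΔP = 32μLV/D². Solving for V: V = ΔP·D²/(32μL) = 6230·(0.0141)²/(32·0.00208·119) = 0.1564 m/s.
Check: Re = ρVD/μ = 798·0.1564·0.0141/0.00208 = 845.9 < 2300, so the laminar assumption holds.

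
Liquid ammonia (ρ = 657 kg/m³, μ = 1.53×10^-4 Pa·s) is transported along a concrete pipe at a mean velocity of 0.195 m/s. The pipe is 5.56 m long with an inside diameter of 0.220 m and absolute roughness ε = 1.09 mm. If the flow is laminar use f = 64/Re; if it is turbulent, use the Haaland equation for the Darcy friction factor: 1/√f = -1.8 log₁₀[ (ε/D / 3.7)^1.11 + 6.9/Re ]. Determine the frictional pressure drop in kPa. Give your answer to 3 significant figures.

Reynolds number Re = ρVD/μ = 657 · 0.195 · 0.22 / 0.000153 = 1.842e+05.
Re > 4000 → turbulent. Relative roughness ε/D = 0.00109/0.22 = 0.00495. Haaland: 1/√f = -1.8 log₁₀[(0.00495/3.7)^1.11 + 6.9/1.842e+05] = -1.8 log₁₀[0.000647 + 3.75e-05] = 5.697, so f = 0.03082.
Darcy-Weisbach: ΔP = f(L/D)(ρV²/2) = 0.03082·(5.56/0.22)·(657·0.195²/2) = 0.03082·25.27·12.49 = 9.728 Pa.
ΔP = 9.728 Pa = 0.00973 kPa.

ΔP ≈ 0.00973 kPa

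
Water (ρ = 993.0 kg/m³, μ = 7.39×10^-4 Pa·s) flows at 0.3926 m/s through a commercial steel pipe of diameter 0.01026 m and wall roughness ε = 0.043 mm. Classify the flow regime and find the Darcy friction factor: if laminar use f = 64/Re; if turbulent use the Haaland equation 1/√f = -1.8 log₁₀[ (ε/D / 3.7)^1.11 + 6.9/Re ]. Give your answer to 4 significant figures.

f ≈ 0.04105

Re = ρVD/μ = 993·0.3926·0.01026/0.000739 = 5413.
Re > 4000 → turbulent. ε/D = 4.3e-05/0.01026 = 0.00419; Haaland: 1/√f = -1.8 log₁₀[0.000537 + 0.00127] = 4.935, so f = 0.04105.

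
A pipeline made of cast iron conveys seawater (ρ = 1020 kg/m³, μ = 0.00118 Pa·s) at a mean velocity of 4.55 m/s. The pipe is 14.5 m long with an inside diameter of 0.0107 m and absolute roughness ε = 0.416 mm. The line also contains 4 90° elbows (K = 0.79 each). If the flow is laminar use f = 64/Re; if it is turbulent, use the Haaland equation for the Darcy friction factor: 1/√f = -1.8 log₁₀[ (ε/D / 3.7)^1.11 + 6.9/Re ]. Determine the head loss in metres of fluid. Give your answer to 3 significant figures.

h_f ≈ 95.8 m

Reynolds number Re = ρVD/μ = 1020 · 4.55 · 0.0107 / 0.00118 = 4.208e+04.
Re > 4000 → turbulent. Relative roughness ε/D = 0.000416/0.0107 = 0.0389. Haaland: 1/√f = -1.8 log₁₀[(0.0389/3.7)^1.11 + 6.9/4.208e+04] = -1.8 log₁₀[0.00637 + 0.000164] = 3.933, so f = 0.06464.
Total minor-loss coefficient ΣK = 4·0.79 = 3.16.
ΔP = [f·L/D + ΣK]·(ρV²/2) = [0.06464·14.5/0.0107 + 3.16]·(1020·4.55²/2) = [87.6 + 3.16]·1.056e+04 = 9.583e+05 Pa.
Head loss h_f = ΔP/(ρg) = 9.583e+05/(1020·9.81) = 95.8 m.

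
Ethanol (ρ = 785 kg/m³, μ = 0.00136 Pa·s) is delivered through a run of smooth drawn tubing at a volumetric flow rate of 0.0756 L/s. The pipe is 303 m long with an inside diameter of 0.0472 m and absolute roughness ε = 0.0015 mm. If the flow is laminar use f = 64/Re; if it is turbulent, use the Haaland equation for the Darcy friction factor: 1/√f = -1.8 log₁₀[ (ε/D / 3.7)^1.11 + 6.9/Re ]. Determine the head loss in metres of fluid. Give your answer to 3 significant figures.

Q = 0.0756 L/s = 0.0756/1000 = 7.56e-05 m³/s.
Cross-sectional area A = πD²/4 = π(0.0472)²/4 = 0.00175 m²; mean velocity V = Q/A = 7.56e-05/0.00175 = 0.04321 m/s.
Reynolds number Re = ρVD/μ = 785 · 0.04321 · 0.0472 / 0.00136 = 1177.
Re < 2300 → laminar flow, so f = 64/Re = 64/1177 = 0.05437 (the turbulent correlation is not needed).
Darcy-Weisbach: ΔP = f(L/D)(ρV²/2) = 0.05437·(303/0.0472)·(785·0.04321²/2) = 0.05437·6419·0.7327 = 255.7 Pa.
Head loss h_f = ΔP/(ρg) = 255.7/(785·9.81) = 0.0332 m.

h_f ≈ 0.0332 m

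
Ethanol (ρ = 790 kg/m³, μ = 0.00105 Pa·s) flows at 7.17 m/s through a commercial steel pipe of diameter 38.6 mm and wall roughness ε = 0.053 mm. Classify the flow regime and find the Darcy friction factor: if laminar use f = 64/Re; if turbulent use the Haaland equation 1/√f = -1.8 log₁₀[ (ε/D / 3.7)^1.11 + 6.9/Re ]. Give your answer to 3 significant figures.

f ≈ 0.0223

Re = ρVD/μ = 790·7.17·0.0386/0.00105 = 2.082e+05.
Re > 4000 → turbulent. ε/D = 5.3e-05/0.0386 = 0.00137; Haaland: 1/√f = -1.8 log₁₀[0.000156 + 3.31e-05] = 6.703, so f = 0.02225.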